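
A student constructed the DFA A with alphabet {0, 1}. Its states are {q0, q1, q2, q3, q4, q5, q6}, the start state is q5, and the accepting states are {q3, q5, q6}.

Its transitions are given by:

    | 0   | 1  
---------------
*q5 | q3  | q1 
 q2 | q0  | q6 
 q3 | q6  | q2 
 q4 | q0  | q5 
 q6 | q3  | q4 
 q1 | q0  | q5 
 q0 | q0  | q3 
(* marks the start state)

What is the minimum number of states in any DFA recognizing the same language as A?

2

P0 = {q3,q5,q6} | {q0,q1,q2,q4}.
No further refinement is possible. Final partition (2 blocks): {q3,q5,q6} | {q0,q1,q2,q4}.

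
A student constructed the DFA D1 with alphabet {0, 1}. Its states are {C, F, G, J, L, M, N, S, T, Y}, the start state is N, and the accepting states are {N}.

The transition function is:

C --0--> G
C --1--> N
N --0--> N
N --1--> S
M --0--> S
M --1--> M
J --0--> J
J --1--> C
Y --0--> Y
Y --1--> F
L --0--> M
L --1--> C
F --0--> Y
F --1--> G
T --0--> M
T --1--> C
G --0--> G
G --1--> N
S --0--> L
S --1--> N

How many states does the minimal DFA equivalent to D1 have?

5

States {F,J,T,Y} cannot be reached from the start state, so discard them.
Start with accepting vs non-accepting: {N} | {C,G,L,M,S}.
Refine {C,G,L,M,S} on symbol 1: members go to different blocks, giving {C,G,S} and {L,M}.
On input 0, block {C,G,S} splits into {C,G} and {S}.
On input 0, block {L,M} splits into {M} and {L}.
No further refinement is possible. Final partition (5 blocks): {N} | {C,G} | {M} | {S} | {L}.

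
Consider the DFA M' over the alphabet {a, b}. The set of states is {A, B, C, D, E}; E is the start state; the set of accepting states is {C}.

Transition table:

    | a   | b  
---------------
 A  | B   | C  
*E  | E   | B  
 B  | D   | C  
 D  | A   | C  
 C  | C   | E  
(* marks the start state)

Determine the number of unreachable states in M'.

A breadth-first search from the start state visits every state.

0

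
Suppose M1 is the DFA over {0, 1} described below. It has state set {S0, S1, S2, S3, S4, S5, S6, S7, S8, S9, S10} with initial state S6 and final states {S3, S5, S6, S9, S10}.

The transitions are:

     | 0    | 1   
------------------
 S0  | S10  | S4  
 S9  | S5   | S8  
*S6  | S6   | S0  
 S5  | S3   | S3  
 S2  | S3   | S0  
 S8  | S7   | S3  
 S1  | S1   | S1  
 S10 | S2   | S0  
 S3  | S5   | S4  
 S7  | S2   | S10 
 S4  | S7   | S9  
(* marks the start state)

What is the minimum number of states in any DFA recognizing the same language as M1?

8

Reachable states from the start: {S0,S2,S3,S4,S5,S6,S7,S8,S9,S10}. Unreachable: {S1} — drop them.
P0 = {S3,S5,S6,S9,S10} | {S0,S2,S4,S7,S8}.
On input 0, block {S3,S5,S6,S9,S10} splits into {S3,S5,S6,S9} and {S10}.
Refine {S3,S5,S6,S9} on symbol 1: members go to different blocks, giving {S3,S6,S9} and {S5}.
On input 0, block {S3,S6,S9} splits into {S3,S9} and {S6}.
On input 0, block {S0,S2,S4,S7,S8} splits into {S4,S7,S8} and {S0} and {S2}.
Refine {S4,S7,S8} on symbol 0: members go to different blocks, giving {S4,S8} and {S7}.
Stable partition: {S3,S9} | {S4,S8} | {S10} | {S5} | {S6} | {S0} | {S2} | {S7} — 8 equivalence classes.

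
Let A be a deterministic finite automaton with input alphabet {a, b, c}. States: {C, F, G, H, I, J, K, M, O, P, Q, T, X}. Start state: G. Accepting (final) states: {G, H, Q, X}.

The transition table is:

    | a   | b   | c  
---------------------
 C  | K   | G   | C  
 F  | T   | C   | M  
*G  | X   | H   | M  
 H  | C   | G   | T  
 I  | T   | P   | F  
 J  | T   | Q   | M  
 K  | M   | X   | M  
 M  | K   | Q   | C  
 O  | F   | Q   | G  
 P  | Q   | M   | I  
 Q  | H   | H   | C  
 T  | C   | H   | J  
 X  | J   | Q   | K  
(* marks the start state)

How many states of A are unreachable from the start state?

BFS from G reaches {C, G, H, J, K, M, Q, T, X}; the 4 state(s) F, I, O, P are never visited.

4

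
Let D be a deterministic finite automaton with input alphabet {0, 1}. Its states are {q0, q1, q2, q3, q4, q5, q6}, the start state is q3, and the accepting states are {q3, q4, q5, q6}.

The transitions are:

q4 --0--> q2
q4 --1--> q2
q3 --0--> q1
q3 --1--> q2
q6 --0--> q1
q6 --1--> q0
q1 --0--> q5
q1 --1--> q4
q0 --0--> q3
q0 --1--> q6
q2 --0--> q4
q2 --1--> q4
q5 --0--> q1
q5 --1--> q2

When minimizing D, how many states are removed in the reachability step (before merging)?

2

Starting at q3 and following transitions, the reachable set is {q1, q2, q3, q4, q5}. That leaves q0, q6 unreachable — 2 in total.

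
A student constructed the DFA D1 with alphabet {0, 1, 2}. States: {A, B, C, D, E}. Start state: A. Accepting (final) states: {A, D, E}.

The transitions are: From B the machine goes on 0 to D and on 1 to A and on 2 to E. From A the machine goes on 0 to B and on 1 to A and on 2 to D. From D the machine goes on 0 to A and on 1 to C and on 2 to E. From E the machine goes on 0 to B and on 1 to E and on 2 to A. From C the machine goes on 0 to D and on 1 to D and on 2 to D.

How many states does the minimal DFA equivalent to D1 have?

Every state is reachable, so we keep all 5.
Start with accepting vs non-accepting: {A,D,E} | {B,C}.
Refine {A,D,E} on symbol 0: members go to different blocks, giving {A,E} and {D}.
On input 2, block {A,E} splits into {A} and {E}.
Refine {B,C} on symbol 1: members go to different blocks, giving {B} and {C}.
No further refinement is possible. Final partition (5 blocks): {A} | {B} | {D} | {E} | {C}.

5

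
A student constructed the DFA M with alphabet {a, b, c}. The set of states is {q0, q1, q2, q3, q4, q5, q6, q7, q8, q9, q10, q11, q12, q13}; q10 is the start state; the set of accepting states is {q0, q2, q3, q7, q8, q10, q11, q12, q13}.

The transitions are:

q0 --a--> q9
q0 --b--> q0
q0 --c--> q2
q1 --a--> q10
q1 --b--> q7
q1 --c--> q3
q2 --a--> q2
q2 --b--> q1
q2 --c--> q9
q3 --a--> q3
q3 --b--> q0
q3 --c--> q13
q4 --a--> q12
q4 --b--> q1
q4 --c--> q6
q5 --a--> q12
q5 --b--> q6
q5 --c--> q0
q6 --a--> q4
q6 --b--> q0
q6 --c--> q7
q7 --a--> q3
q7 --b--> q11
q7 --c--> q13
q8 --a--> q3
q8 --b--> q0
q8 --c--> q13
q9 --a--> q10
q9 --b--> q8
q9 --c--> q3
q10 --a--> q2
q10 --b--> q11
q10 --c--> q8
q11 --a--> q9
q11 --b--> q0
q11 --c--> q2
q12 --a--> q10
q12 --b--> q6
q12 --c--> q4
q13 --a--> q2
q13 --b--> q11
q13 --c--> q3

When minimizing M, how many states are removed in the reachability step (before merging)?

4

No path from q10 leads to q4, q5, q6, q12; the other 10 states are all reachable.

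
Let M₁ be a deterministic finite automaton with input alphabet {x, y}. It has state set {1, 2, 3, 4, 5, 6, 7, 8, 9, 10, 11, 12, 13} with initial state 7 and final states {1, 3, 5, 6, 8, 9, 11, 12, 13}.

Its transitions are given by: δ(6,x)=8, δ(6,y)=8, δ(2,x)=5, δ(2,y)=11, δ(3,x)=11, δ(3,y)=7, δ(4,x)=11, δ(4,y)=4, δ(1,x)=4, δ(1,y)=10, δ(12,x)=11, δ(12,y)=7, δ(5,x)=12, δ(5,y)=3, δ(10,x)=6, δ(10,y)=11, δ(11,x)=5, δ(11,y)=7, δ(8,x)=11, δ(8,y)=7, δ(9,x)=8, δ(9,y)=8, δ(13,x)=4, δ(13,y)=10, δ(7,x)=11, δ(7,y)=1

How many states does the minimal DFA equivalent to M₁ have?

States {2,9,13} cannot be reached from the start state, so discard them.
Start with accepting vs non-accepting: {1,3,5,6,8,11,12} | {4,7,10}.
On input x, block {1,3,5,6,8,11,12} splits into {3,5,6,8,11,12} and {1}.
Refine {3,5,6,8,11,12} on symbol y: members go to different blocks, giving {3,8,11,12} and {5,6}.
Split {3,8,11,12} by δ(·,x) → {3,8,12} and {11}.
Split {4,7,10} by δ(·,x) → {4,7} and {10}.
Split {4,7} by δ(·,y) → {4} and {7}.
Stable partition: {3,8,12} | {4} | {1} | {5,6} | {11} | {10} | {7} — 7 equivalence classes.

7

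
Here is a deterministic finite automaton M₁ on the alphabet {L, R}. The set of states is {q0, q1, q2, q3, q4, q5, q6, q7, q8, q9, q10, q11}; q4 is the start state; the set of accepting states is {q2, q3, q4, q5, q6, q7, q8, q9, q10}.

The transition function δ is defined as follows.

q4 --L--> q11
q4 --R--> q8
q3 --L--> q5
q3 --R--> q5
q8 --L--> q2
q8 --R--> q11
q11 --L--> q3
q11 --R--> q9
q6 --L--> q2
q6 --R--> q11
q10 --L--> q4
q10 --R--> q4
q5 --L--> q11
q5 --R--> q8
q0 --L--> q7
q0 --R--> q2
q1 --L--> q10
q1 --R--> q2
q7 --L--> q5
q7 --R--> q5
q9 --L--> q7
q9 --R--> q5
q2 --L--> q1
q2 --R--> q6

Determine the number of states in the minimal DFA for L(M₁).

7

First remove the unreachable states {q0}; 11 states remain.
Initial partition by acceptance: {q2,q3,q4,q5,q6,q7,q8,q9,q10} | {q1,q11}.
Refine {q2,q3,q4,q5,q6,q7,q8,q9,q10} on symbol L: members go to different blocks, giving {q3,q6,q7,q8,q9,q10} and {q2,q4,q5}.
Split {q3,q6,q7,q8,q9,q10} by δ(·,L) → {q3,q6,q7,q8,q10} and {q9}.
Split {q3,q6,q7,q8,q10} by δ(·,R) → {q3,q7,q10} and {q6,q8}.
Split {q1,q11} by δ(·,R) → {q1} and {q11}.
On input L, block {q2,q4,q5} splits into {q4,q5} and {q2}.
Stable partition: {q3,q7,q10} | {q1} | {q4,q5} | {q9} | {q6,q8} | {q11} | {q2} — 7 equivalence classes.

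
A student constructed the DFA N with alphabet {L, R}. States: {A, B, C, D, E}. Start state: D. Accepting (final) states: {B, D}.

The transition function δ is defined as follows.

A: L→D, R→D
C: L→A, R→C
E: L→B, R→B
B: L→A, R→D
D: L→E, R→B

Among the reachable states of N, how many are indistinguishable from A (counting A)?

First remove the unreachable states {C}; 4 states remain.
Start with accepting vs non-accepting: {B,D} | {A,E}.
No further refinement is possible. Final partition (2 blocks): {B,D} | {A,E}.
State A belongs to the block {A,E}, which has 2 states.

2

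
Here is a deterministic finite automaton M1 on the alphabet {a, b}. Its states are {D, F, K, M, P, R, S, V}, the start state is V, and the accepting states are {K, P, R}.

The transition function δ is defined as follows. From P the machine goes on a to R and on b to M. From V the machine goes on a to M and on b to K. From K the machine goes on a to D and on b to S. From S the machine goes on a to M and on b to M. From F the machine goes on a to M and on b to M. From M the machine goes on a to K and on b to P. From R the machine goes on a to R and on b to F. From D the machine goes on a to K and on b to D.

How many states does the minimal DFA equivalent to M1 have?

7

All states are reachable from the start state.
Start with accepting vs non-accepting: {K,P,R} | {D,F,M,S,V}.
Refine {K,P,R} on symbol a: members go to different blocks, giving {P,R} and {K}.
Refine {D,F,M,S,V} on symbol a: members go to different blocks, giving {F,S,V} and {D,M}.
Refine {P,R} on symbol b: members go to different blocks, giving {P} and {R}.
Split {F,S,V} by δ(·,b) → {F,S} and {V}.
Refine {D,M} on symbol b: members go to different blocks, giving {M} and {D}.
Stable partition: {P} | {F,S} | {K} | {M} | {R} | {V} | {D} — 7 equivalence classes.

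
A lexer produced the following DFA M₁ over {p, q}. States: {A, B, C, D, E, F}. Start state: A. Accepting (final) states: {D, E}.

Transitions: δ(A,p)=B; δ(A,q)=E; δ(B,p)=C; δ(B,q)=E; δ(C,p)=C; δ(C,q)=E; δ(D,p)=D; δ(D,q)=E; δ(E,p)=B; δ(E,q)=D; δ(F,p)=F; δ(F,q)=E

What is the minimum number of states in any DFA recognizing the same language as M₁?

Reachable states from the start: {A,B,C,D,E}. Unreachable: {F} — drop them.
P0 = {D,E} | {A,B,C}.
Refine {D,E} on symbol p: members go to different blocks, giving {D} and {E}.
Stable partition: {D} | {A,B,C} | {E} — 3 equivalence classes.

3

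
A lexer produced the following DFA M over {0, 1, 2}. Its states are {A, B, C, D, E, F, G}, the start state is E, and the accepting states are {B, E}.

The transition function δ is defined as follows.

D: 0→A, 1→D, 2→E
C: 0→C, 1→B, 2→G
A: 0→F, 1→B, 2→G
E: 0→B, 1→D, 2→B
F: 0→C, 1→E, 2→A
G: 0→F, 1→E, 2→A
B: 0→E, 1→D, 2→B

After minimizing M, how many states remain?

3

Every state is reachable, so we keep all 7.
Start with accepting vs non-accepting: {B,E} | {A,C,D,F,G}.
Split {A,C,D,F,G} by δ(·,1) → {A,C,F,G} and {D}.
Stable partition: {B,E} | {A,C,F,G} | {D} — 3 equivalence classes.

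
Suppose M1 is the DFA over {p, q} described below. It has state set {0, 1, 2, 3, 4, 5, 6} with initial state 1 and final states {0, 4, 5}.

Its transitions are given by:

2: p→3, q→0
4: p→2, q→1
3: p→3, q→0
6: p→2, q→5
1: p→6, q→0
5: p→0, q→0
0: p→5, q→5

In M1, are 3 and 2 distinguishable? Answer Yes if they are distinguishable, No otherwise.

States {4} cannot be reached from the start state, so discard them.
P0 = {0,5} | {1,2,3,6}.
No further refinement is possible. Final partition (2 blocks): {0,5} | {1,2,3,6}.
3 and 2 lie in the same block of the stable partition, so they are equivalent — no string distinguishes them.

No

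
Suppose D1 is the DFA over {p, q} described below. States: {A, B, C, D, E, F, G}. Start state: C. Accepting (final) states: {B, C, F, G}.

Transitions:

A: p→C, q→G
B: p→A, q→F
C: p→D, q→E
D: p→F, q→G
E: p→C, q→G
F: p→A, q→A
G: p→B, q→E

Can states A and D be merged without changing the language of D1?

Every state is reachable, so we keep all 7.
Initial partition by acceptance: {B,C,F,G} | {A,D,E}.
Split {B,C,F,G} by δ(·,p) → {B,C,F} and {G}.
Refine {B,C,F} on symbol q: members go to different blocks, giving {C,F} and {B}.
The partition is now stable with 4 blocks: {C,F} | {A,D,E} | {G} | {B}.
A and D lie in the same block of the stable partition, so they are equivalent — no string distinguishes them.

Yes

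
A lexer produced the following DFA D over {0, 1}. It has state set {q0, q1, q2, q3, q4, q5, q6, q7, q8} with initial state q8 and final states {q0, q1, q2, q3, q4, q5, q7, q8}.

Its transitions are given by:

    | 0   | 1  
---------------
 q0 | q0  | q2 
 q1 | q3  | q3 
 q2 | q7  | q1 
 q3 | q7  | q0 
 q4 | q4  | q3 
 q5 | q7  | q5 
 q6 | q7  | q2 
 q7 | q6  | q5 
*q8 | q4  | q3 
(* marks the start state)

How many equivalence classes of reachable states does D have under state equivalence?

Every state is reachable, so we keep all 9.
Start with accepting vs non-accepting: {q0,q1,q2,q3,q4,q5,q7,q8} | {q6}.
On input 0, block {q0,q1,q2,q3,q4,q5,q7,q8} splits into {q0,q1,q2,q3,q4,q5,q8} and {q7}.
On input 0, block {q0,q1,q2,q3,q4,q5,q8} splits into {q0,q1,q4,q8} and {q2,q3,q5}.
Split {q0,q1,q4,q8} by δ(·,0) → {q0,q4,q8} and {q1}.
Refine {q2,q3,q5} on symbol 1: members go to different blocks, giving {q2} and {q3} and {q5}.
Refine {q0,q4,q8} on symbol 1: members go to different blocks, giving {q4,q8} and {q0}.
The partition is now stable with 8 blocks: {q4,q8} | {q6} | {q7} | {q2} | {q1} | {q3} | {q5} | {q0}.

8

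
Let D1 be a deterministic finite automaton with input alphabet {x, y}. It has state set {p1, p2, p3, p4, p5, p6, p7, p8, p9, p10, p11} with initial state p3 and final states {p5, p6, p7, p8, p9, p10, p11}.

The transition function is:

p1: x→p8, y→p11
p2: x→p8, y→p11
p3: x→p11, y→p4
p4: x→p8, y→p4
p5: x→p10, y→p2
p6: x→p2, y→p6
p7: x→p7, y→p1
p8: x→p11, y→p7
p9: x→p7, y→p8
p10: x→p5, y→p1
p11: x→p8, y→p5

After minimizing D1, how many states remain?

States {p6,p9} cannot be reached from the start state, so discard them.
Initial partition by acceptance: {p5,p7,p8,p10,p11} | {p1,p2,p3,p4}.
On input y, block {p5,p7,p8,p10,p11} splits into {p5,p7,p10} and {p8,p11}.
Refine {p1,p2,p3,p4} on symbol y: members go to different blocks, giving {p1,p2} and {p3,p4}.
The partition is now stable with 4 blocks: {p5,p7,p10} | {p1,p2} | {p8,p11} | {p3,p4}.

4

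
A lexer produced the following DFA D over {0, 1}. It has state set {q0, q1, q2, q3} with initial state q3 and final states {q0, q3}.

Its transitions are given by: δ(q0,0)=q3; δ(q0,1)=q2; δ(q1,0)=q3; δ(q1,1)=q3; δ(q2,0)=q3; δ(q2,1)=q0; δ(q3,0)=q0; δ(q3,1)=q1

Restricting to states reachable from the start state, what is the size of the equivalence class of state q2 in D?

2

Every state is reachable, so we keep all 4.
Initial partition by acceptance: {q0,q3} | {q1,q2}.
No further refinement is possible. Final partition (2 blocks): {q0,q3} | {q1,q2}.
The equivalence class containing q2 is {q1,q2}, of size 2.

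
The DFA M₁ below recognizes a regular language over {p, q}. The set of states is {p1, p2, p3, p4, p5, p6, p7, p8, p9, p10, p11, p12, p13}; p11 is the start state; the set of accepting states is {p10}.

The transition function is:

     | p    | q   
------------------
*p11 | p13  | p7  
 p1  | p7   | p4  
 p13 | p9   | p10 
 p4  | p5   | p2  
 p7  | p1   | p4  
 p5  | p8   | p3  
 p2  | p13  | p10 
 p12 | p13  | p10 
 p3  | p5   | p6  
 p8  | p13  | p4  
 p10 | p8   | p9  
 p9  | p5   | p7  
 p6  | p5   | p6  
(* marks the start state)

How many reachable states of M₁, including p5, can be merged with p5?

First remove the unreachable states {p12}; 12 states remain.
Initial partition by acceptance: {p10} | {p1,p2,p3,p4,p5,p6,p7,p8,p9,p11,p13}.
On input q, block {p1,p2,p3,p4,p5,p6,p7,p8,p9,p11,p13} splits into {p1,p3,p4,p5,p6,p7,p8,p9,p11} and {p2,p13}.
Split {p1,p3,p4,p5,p6,p7,p8,p9,p11} by δ(·,p) → {p1,p3,p4,p5,p6,p7,p9} and {p8,p11}.
Split {p1,p3,p4,p5,p6,p7,p9} by δ(·,p) → {p1,p3,p4,p6,p7,p9} and {p5}.
Split {p1,p3,p4,p6,p7,p9} by δ(·,p) → {p3,p4,p6,p9} and {p1,p7}.
On input q, block {p3,p4,p6,p9} splits into {p3,p6} and {p4} and {p9}.
Split {p2,p13} by δ(·,p) → {p2} and {p13}.
On input q, block {p8,p11} splits into {p8} and {p11}.
Stable partition: {p10} | {p3,p6} | {p2} | {p8} | {p5} | {p1,p7} | {p4} | {p9} | {p13} | {p11} — 10 equivalence classes.
State p5 belongs to the block {p5}, which has 1 states.

1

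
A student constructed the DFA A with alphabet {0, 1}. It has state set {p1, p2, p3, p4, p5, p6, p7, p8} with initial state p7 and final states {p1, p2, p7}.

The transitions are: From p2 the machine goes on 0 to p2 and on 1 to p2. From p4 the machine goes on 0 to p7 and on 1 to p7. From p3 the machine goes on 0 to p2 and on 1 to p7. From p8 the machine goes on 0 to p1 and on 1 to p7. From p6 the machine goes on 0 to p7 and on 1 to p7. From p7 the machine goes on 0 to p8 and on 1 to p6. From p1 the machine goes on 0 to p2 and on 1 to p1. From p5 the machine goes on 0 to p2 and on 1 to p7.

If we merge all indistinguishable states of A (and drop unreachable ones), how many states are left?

States {p3,p4,p5} cannot be reached from the start state, so discard them.
P0 = {p1,p2,p7} | {p6,p8}.
Split {p1,p2,p7} by δ(·,0) → {p1,p2} and {p7}.
Refine {p6,p8} on symbol 0: members go to different blocks, giving {p6} and {p8}.
The partition is now stable with 4 blocks: {p1,p2} | {p6} | {p7} | {p8}.

4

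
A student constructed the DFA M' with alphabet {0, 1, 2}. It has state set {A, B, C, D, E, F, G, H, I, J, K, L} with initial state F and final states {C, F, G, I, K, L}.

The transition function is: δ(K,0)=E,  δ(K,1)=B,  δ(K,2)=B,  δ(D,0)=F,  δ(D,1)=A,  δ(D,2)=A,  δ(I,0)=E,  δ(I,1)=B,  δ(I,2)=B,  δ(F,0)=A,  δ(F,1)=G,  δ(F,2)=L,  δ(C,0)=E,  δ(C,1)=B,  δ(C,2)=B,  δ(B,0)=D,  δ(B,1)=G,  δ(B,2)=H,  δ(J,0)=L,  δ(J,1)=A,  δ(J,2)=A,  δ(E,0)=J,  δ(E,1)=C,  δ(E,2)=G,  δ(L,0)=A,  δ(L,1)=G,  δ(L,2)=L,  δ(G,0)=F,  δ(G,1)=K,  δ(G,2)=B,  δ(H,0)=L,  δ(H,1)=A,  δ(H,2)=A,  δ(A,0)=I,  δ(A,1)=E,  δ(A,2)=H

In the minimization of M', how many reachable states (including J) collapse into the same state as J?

P0 = {C,F,G,I,K,L} | {A,B,D,E,H,J}.
Refine {C,F,G,I,K,L} on symbol 0: members go to different blocks, giving {C,F,I,K,L} and {G}.
On input 1, block {C,F,I,K,L} splits into {C,I,K} and {F,L}.
Refine {A,B,D,E,H,J} on symbol 0: members go to different blocks, giving {D,H,J} and {B,E} and {A}.
On input 1, block {B,E} splits into {B} and {E}.
No further refinement is possible. Final partition (7 blocks): {C,I,K} | {D,H,J} | {G} | {F,L} | {B} | {A} | {E}.
State J belongs to the block {D,H,J}, which has 3 states.

3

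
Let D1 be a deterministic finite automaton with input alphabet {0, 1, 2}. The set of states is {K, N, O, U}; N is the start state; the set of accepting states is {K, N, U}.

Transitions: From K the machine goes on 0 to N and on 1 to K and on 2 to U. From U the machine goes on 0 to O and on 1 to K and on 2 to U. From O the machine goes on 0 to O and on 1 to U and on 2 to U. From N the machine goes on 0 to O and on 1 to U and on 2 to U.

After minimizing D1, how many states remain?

4

Every state is reachable, so we keep all 4.
P0 = {K,N,U} | {O}.
Refine {K,N,U} on symbol 0: members go to different blocks, giving {N,U} and {K}.
Refine {N,U} on symbol 1: members go to different blocks, giving {U} and {N}.
Stable partition: {U} | {O} | {K} | {N} — 4 equivalence classes.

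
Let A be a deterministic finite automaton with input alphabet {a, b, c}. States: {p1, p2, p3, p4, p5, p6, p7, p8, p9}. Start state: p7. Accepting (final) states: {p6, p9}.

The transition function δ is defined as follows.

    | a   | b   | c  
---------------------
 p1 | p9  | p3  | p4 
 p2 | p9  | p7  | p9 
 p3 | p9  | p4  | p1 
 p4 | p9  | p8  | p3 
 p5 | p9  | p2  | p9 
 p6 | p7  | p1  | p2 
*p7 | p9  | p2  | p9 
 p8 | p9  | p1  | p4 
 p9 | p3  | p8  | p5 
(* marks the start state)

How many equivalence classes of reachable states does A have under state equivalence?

3

First remove the unreachable states {p6}; 8 states remain.
Initial partition by acceptance: {p9} | {p1,p2,p3,p4,p5,p7,p8}.
Split {p1,p2,p3,p4,p5,p7,p8} by δ(·,c) → {p1,p3,p4,p8} and {p2,p5,p7}.
Stable partition: {p9} | {p1,p3,p4,p8} | {p2,p5,p7} — 3 equivalence classes.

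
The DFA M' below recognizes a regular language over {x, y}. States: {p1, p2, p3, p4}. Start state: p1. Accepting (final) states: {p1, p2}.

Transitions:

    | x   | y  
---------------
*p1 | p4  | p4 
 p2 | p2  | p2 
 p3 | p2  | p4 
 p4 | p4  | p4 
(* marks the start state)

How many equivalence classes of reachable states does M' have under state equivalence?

2

States {p2,p3} cannot be reached from the start state, so discard them.
Start with accepting vs non-accepting: {p1} | {p4}.
Stable partition: {p1} | {p4} — 2 equivalence classes.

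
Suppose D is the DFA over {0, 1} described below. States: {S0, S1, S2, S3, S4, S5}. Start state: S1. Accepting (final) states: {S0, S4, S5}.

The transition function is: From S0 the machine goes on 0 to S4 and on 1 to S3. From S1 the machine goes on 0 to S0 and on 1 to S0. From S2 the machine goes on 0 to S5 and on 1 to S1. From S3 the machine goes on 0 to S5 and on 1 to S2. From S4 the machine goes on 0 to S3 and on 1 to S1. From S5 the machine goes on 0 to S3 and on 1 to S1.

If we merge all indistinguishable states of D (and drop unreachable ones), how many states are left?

Every state is reachable, so we keep all 6.
P0 = {S0,S4,S5} | {S1,S2,S3}.
Split {S0,S4,S5} by δ(·,0) → {S4,S5} and {S0}.
Split {S1,S2,S3} by δ(·,0) → {S2,S3} and {S1}.
On input 1, block {S2,S3} splits into {S2} and {S3}.
The partition is now stable with 5 blocks: {S4,S5} | {S2} | {S0} | {S1} | {S3}.

5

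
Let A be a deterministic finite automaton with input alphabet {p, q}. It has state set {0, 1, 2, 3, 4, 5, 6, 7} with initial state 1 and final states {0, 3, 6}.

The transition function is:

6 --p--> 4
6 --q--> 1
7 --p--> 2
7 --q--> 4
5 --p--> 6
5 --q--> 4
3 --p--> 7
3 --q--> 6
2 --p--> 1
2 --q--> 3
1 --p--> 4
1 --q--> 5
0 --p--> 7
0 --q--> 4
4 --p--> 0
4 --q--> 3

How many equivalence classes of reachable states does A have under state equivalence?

All states are reachable from the start state.
Initial partition by acceptance: {0,3,6} | {1,2,4,5,7}.
Refine {0,3,6} on symbol q: members go to different blocks, giving {0,6} and {3}.
On input p, block {1,2,4,5,7} splits into {1,2,7} and {4,5}.
Split {0,6} by δ(·,p) → {0} and {6}.
On input p, block {1,2,7} splits into {2,7} and {1}.
Split {2,7} by δ(·,p) → {2} and {7}.
Refine {4,5} on symbol p: members go to different blocks, giving {4} and {5}.
No further refinement is possible. Final partition (8 blocks): {0} | {2} | {3} | {4} | {6} | {1} | {7} | {5}.

8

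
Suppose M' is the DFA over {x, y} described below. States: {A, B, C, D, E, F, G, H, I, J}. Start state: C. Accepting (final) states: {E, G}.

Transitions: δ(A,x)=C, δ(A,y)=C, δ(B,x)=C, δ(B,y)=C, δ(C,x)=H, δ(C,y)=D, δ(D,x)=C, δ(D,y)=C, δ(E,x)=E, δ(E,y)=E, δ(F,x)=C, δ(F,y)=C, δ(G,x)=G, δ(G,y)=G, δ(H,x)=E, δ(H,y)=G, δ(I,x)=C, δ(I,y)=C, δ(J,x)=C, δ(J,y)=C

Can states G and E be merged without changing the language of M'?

Yes

States {A,B,F,I,J} cannot be reached from the start state, so discard them.
P0 = {E,G} | {C,D,H}.
On input x, block {C,D,H} splits into {C,D} and {H}.
Split {C,D} by δ(·,x) → {C} and {D}.
The partition is now stable with 4 blocks: {E,G} | {C} | {H} | {D}.
G and E lie in the same block of the stable partition, so they are equivalent — no string distinguishes them.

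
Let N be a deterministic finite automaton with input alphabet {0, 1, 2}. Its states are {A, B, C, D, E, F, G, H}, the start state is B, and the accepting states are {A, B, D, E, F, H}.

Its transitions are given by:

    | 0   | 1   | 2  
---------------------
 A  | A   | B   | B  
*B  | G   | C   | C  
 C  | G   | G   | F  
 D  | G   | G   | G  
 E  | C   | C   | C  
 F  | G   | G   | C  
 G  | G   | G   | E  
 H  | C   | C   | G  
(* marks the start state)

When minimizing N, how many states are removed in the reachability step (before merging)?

3

No path from B leads to A, D, H; the other 5 states are all reachable.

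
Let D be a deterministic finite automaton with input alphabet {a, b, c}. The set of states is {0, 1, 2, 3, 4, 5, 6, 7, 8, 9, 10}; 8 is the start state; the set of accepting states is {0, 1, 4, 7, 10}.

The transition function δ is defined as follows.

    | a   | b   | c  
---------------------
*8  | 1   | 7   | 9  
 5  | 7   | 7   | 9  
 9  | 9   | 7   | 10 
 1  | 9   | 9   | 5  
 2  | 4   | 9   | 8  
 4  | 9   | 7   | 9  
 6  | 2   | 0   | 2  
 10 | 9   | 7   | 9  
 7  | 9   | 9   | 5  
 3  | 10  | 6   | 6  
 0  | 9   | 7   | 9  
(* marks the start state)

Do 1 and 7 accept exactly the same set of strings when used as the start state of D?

Yes

First remove the unreachable states {0,2,3,4,6}; 6 states remain.
P0 = {1,7,10} | {5,8,9}.
Refine {1,7,10} on symbol b: members go to different blocks, giving {1,7} and {10}.
Refine {5,8,9} on symbol a: members go to different blocks, giving {5,8} and {9}.
No further refinement is possible. Final partition (4 blocks): {1,7} | {5,8} | {10} | {9}.
1 and 7 lie in the same block of the stable partition, so they are equivalent — no string distinguishes them.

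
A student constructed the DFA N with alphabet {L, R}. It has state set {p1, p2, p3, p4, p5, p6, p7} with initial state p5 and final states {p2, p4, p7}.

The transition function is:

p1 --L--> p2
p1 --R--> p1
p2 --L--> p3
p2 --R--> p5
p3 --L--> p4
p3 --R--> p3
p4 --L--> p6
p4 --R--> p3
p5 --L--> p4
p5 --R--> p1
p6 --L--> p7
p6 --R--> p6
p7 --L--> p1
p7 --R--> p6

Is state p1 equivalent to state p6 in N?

Yes

Initial partition by acceptance: {p2,p4,p7} | {p1,p3,p5,p6}.
The partition is now stable with 2 blocks: {p2,p4,p7} | {p1,p3,p5,p6}.
p1 and p6 lie in the same block of the stable partition, so they are equivalent — no string distinguishes them.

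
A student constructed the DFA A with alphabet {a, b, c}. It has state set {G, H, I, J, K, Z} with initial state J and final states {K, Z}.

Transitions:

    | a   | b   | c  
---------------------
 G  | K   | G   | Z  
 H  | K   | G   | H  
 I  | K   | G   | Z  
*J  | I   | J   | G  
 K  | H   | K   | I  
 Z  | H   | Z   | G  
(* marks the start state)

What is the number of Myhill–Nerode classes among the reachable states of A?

All states are reachable from the start state.
Start with accepting vs non-accepting: {K,Z} | {G,H,I,J}.
Refine {G,H,I,J} on symbol a: members go to different blocks, giving {G,H,I} and {J}.
Refine {G,H,I} on symbol c: members go to different blocks, giving {G,I} and {H}.
No further refinement is possible. Final partition (4 blocks): {K,Z} | {G,I} | {J} | {H}.

4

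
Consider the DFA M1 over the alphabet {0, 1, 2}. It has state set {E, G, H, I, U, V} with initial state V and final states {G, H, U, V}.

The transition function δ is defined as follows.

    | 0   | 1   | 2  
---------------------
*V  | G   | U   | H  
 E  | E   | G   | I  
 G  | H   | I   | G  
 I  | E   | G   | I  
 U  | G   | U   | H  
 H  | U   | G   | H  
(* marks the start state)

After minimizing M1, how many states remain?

Initial partition by acceptance: {G,H,U,V} | {E,I}.
Refine {G,H,U,V} on symbol 1: members go to different blocks, giving {H,U,V} and {G}.
On input 0, block {H,U,V} splits into {U,V} and {H}.
Stable partition: {U,V} | {E,I} | {G} | {H} — 4 equivalence classes.

4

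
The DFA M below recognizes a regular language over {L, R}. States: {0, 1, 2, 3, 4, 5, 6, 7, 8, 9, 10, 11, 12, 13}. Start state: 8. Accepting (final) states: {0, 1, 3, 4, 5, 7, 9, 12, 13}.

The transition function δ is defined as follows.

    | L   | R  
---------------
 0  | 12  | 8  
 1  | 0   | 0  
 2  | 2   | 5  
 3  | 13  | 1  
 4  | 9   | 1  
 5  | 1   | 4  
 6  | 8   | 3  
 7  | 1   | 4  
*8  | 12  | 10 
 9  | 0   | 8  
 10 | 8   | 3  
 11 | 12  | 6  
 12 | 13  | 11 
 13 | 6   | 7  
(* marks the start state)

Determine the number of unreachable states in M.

2

BFS from 8 reaches {0, 1, 3, 4, 6, 7, 8, 9, 10, 11, 12, 13}; the 2 state(s) 2, 5 are never visited.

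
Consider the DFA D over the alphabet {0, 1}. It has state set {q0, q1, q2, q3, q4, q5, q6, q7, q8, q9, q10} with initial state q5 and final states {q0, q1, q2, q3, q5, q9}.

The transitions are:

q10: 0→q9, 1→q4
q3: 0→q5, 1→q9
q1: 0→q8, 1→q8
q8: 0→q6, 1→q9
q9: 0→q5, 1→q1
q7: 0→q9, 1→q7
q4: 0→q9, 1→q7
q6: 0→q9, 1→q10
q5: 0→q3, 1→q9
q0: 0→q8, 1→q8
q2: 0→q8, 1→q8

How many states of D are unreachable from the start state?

2

No path from q5 leads to q0, q2; the other 9 states are all reachable.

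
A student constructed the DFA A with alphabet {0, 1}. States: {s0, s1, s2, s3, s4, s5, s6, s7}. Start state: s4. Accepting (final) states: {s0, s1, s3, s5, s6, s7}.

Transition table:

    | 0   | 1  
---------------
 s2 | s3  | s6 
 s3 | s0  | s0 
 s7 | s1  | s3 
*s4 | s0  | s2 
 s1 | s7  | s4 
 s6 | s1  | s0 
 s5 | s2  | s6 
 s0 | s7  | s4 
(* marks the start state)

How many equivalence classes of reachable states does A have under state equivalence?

5

Reachable states from the start: {s0,s1,s2,s3,s4,s6,s7}. Unreachable: {s5} — drop them.
Initial partition by acceptance: {s0,s1,s3,s6,s7} | {s2,s4}.
Refine {s0,s1,s3,s6,s7} on symbol 1: members go to different blocks, giving {s3,s6,s7} and {s0,s1}.
Split {s3,s6,s7} by δ(·,1) → {s3,s6} and {s7}.
On input 0, block {s2,s4} splits into {s2} and {s4}.
No further refinement is possible. Final partition (5 blocks): {s3,s6} | {s2} | {s0,s1} | {s7} | {s4}.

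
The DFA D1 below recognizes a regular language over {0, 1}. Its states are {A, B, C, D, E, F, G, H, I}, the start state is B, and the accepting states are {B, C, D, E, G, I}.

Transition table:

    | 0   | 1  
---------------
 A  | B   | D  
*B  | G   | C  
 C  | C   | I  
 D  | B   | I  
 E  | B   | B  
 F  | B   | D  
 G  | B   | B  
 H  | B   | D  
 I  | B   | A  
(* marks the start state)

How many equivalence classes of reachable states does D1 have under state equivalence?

6

States {E,F,H} cannot be reached from the start state, so discard them.
P0 = {B,C,D,G,I} | {A}.
Refine {B,C,D,G,I} on symbol 1: members go to different blocks, giving {B,C,D,G} and {I}.
Split {B,C,D,G} by δ(·,1) → {B,G} and {C,D}.
Refine {B,G} on symbol 1: members go to different blocks, giving {B} and {G}.
On input 0, block {C,D} splits into {C} and {D}.
The partition is now stable with 6 blocks: {B} | {A} | {I} | {C} | {G} | {D}.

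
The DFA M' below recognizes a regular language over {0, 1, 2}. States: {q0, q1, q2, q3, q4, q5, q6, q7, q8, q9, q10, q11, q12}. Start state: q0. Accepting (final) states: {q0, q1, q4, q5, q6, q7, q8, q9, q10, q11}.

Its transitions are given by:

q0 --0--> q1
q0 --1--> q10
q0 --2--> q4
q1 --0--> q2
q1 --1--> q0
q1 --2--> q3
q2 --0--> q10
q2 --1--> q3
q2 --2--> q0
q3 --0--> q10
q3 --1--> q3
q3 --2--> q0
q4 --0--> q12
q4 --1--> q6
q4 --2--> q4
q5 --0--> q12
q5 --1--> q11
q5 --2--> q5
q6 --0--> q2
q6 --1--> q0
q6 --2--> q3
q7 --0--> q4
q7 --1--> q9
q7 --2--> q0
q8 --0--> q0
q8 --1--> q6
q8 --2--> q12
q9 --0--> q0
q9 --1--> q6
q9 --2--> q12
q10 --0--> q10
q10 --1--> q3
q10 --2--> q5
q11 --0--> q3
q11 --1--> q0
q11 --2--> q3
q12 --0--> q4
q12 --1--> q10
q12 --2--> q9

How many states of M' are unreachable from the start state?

No path from q0 leads to q7, q8; the other 11 states are all reachable.

2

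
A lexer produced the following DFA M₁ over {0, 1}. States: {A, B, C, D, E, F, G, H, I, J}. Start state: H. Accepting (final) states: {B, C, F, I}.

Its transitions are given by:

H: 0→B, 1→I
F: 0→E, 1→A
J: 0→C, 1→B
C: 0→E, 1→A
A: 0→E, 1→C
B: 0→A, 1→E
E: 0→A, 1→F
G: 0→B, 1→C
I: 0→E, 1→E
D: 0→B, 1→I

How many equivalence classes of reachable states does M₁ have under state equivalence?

States {D,G,J} cannot be reached from the start state, so discard them.
P0 = {B,C,F,I} | {A,E,H}.
On input 0, block {A,E,H} splits into {A,E} and {H}.
No further refinement is possible. Final partition (3 blocks): {B,C,F,I} | {A,E} | {H}.

3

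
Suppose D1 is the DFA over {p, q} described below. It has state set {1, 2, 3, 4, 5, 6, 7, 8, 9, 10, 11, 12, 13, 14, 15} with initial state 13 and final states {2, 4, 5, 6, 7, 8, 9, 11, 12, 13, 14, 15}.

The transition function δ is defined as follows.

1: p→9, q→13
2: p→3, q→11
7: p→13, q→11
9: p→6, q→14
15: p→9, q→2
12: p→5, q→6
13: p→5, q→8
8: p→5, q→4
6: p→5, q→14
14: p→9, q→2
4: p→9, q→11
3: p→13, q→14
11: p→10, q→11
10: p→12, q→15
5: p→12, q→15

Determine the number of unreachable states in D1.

BFS from 13 reaches {2, 3, 4, 5, 6, 8, 9, 10, 11, 12, 13, 14, 15}; the 2 state(s) 1, 7 are never visited.

2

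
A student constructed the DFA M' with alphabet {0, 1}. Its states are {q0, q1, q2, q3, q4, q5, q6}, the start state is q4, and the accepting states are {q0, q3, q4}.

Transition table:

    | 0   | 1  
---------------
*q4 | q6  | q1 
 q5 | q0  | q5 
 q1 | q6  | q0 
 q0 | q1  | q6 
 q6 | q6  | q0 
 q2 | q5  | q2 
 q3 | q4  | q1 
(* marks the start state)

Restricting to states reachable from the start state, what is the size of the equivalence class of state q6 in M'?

First remove the unreachable states {q2,q3,q5}; 4 states remain.
Start with accepting vs non-accepting: {q0,q4} | {q1,q6}.
The partition is now stable with 2 blocks: {q0,q4} | {q1,q6}.
State q6 belongs to the block {q1,q6}, which has 2 states.

2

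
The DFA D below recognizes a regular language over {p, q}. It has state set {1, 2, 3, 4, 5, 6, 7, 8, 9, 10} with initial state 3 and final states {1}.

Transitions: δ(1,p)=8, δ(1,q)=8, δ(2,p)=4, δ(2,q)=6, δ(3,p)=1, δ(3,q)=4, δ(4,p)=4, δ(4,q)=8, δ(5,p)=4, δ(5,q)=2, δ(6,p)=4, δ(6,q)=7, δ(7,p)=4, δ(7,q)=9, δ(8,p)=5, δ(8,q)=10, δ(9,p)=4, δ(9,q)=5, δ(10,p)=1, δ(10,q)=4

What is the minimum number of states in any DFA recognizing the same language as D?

5

P0 = {1} | {2,3,4,5,6,7,8,9,10}.
On input p, block {2,3,4,5,6,7,8,9,10} splits into {2,4,5,6,7,8,9} and {3,10}.
On input q, block {2,4,5,6,7,8,9} splits into {2,4,5,6,7,9} and {8}.
Split {2,4,5,6,7,9} by δ(·,q) → {2,5,6,7,9} and {4}.
The partition is now stable with 5 blocks: {1} | {2,5,6,7,9} | {3,10} | {8} | {4}.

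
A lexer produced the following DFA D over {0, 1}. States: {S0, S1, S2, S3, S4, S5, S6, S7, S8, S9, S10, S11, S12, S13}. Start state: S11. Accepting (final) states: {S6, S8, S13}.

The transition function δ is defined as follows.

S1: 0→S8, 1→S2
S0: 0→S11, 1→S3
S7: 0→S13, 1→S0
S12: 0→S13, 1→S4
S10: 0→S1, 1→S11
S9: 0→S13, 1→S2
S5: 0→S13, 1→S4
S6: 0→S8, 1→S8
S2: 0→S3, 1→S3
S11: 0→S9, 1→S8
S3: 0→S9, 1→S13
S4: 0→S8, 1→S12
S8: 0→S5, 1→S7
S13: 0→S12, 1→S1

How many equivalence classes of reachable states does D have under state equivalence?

5

Reachable states from the start: {S0,S1,S2,S3,S4,S5,S7,S8,S9,S11,S12,S13}. Unreachable: {S6,S10} — drop them.
Start with accepting vs non-accepting: {S8,S13} | {S0,S1,S2,S3,S4,S5,S7,S9,S11,S12}.
On input 0, block {S0,S1,S2,S3,S4,S5,S7,S9,S11,S12} splits into {S1,S4,S5,S7,S9,S12} and {S0,S2,S3,S11}.
Refine {S1,S4,S5,S7,S9,S12} on symbol 1: members go to different blocks, giving {S1,S7,S9} and {S4,S5,S12}.
Split {S0,S2,S3,S11} by δ(·,0) → {S0,S2} and {S3,S11}.
Stable partition: {S8,S13} | {S1,S7,S9} | {S0,S2} | {S4,S5,S12} | {S3,S11} — 5 equivalence classes.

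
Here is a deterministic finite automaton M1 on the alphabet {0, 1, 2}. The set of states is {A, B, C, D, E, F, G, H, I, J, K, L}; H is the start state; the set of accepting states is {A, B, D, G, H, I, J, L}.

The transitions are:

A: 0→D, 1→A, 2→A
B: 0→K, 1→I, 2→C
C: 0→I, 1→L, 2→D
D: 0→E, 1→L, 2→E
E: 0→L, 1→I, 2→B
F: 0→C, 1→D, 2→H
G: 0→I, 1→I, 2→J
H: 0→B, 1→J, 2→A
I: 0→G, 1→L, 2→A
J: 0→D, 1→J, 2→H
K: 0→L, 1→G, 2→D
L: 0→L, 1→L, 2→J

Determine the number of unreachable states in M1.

Starting at H and following transitions, the reachable set is {A, B, C, D, E, G, H, I, J, K, L}. That leaves F unreachable — 1 in total.

1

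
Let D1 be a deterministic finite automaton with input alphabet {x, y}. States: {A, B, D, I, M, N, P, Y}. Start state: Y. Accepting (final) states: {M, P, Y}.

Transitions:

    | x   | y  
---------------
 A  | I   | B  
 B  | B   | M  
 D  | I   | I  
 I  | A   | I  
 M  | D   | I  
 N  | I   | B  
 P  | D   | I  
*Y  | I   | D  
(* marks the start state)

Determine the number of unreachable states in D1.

2

BFS from Y reaches {A, B, D, I, M, Y}; the 2 state(s) N, P are never visited.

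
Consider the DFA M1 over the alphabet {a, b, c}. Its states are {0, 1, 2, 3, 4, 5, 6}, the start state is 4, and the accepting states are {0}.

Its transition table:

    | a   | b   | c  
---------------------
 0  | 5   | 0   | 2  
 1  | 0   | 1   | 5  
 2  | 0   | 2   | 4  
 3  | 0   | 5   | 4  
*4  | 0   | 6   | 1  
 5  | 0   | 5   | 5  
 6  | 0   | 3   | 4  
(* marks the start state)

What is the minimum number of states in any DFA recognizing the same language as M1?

2

Every state is reachable, so we keep all 7.
Start with accepting vs non-accepting: {0} | {1,2,3,4,5,6}.
Stable partition: {0} | {1,2,3,4,5,6} — 2 equivalence classes.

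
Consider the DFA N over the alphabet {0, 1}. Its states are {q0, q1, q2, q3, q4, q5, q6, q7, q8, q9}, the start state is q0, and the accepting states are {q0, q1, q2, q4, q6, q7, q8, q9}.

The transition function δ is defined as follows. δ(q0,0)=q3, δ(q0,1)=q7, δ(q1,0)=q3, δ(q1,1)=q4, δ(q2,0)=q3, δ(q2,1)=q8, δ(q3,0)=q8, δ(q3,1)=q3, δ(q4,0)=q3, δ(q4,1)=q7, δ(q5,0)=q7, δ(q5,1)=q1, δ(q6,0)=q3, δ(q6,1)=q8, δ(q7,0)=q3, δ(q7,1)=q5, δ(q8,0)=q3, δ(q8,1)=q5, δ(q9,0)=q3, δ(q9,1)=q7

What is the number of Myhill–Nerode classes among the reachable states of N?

5

Reachable states from the start: {q0,q1,q3,q4,q5,q7,q8}. Unreachable: {q2,q6,q9} — drop them.
P0 = {q0,q1,q4,q7,q8} | {q3,q5}.
On input 1, block {q0,q1,q4,q7,q8} splits into {q0,q1,q4} and {q7,q8}.
Refine {q0,q1,q4} on symbol 1: members go to different blocks, giving {q0,q4} and {q1}.
On input 1, block {q3,q5} splits into {q3} and {q5}.
The partition is now stable with 5 blocks: {q0,q4} | {q3} | {q7,q8} | {q1} | {q5}.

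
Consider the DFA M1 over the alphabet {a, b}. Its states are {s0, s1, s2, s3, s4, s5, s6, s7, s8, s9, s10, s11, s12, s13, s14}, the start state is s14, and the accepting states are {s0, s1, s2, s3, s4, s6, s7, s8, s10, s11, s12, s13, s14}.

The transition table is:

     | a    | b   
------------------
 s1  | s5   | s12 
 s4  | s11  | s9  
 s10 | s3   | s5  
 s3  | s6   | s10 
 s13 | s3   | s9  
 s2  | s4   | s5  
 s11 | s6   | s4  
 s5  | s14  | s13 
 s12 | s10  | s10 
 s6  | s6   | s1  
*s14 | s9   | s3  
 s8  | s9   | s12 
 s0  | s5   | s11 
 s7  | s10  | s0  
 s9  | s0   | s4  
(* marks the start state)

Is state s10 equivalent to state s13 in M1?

Reachable states from the start: {s0,s1,s3,s4,s5,s6,s9,s10,s11,s12,s13,s14}. Unreachable: {s2,s7,s8} — drop them.
P0 = {s0,s1,s3,s4,s6,s10,s11,s12,s13,s14} | {s5,s9}.
On input a, block {s0,s1,s3,s4,s6,s10,s11,s12,s13,s14} splits into {s3,s4,s6,s10,s11,s12,s13} and {s0,s1,s14}.
Split {s3,s4,s6,s10,s11,s12,s13} by δ(·,b) → {s3,s11,s12} and {s4,s10,s13} and {s6}.
Split {s3,s11,s12} by δ(·,a) → {s3,s11} and {s12}.
Refine {s0,s1,s14} on symbol b: members go to different blocks, giving {s0,s14} and {s1}.
No further refinement is possible. Final partition (7 blocks): {s3,s11} | {s5,s9} | {s0,s14} | {s4,s10,s13} | {s6} | {s12} | {s1}.
s10 and s13 lie in the same block of the stable partition, so they are equivalent — no string distinguishes them.

Yes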